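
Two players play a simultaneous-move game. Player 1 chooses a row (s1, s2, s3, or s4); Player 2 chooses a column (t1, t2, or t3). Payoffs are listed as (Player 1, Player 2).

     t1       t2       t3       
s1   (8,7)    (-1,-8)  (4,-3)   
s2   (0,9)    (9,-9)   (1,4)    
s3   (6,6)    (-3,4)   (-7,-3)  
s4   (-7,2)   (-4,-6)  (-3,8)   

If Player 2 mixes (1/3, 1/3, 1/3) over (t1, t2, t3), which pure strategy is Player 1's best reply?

Compute Player 1's expected payoff from each pure strategy against the given mix.
s1: (1/3)·8 + (1/3)·(-1) + (1/3)·4 = 11/3
s2: (1/3)·0 + (1/3)·9 + (1/3)·1 = 10/3
s3: (1/3)·6 + (1/3)·(-3) + (1/3)·(-7) = -4/3
s4: (1/3)·(-7) + (1/3)·(-4) + (1/3)·(-3) = -14/3
Highest expected payoff is 11/3, from s1.

s1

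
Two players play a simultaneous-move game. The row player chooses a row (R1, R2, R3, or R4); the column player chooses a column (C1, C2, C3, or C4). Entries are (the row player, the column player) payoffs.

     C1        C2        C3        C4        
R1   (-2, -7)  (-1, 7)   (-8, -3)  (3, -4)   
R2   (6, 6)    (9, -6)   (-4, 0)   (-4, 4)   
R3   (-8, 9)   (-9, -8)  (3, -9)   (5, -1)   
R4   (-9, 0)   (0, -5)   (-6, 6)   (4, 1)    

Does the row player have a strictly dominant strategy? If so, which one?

Check whether one of the row player's strategies beats all alternatives regardless of what the opponent does.
R1 is not dominant: against C1, R2 gives 6 > -2.
R2 is not dominant: against C3, R3 gives 3 > -4.
R3 is not dominant: against C1, R1 gives -2 > -8.
R4 is not dominant: against C1, R1 gives -2 > -9.
No single strategy is best against every opponent action.

None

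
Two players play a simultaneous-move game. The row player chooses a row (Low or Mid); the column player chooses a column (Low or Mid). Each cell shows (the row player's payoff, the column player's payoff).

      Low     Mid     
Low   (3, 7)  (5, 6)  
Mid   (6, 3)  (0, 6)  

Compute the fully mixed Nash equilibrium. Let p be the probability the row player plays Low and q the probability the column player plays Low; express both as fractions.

Each player's mixing probability is pinned down by making the *other* player indifferent.
The column player indifferent between Low and Mid: p·7 + (1−p)·3 = p·6 + (1−p)·6 ⟹ 3 + 4p = 6 + 0p ⟹ p = 3/4.
The row player indifferent between Low and Mid: q·3 + (1−q)·5 = q·6 + (1−q)·0 ⟹ 5 + (-2)q = 0 + 6q ⟹ q = 5/8.

p = 3/4, q = 5/8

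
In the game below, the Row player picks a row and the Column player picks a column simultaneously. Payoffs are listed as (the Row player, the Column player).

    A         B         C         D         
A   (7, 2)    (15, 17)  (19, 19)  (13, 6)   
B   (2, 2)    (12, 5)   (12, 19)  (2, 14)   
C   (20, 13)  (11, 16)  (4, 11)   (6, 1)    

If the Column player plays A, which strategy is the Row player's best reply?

With the Column player fixed at A, the Row player's payoffs are: A → 7, B → 2, C → 20.
The maximum is 20, achieved by C.

C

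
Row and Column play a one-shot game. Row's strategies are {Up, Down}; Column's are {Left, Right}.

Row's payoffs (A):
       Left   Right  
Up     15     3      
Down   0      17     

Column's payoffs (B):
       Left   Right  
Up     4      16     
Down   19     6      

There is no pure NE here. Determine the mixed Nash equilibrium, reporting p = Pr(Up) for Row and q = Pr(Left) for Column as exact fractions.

p = 13/25, q = 14/29

Each player's mixing probability is pinned down by making the *other* player indifferent.
Column indifferent between Left and Right: p·4 + (1−p)·19 = p·16 + (1−p)·6 ⟹ 19 + (-15)p = 6 + 10p ⟹ p = 13/25.
Row indifferent between Up and Down: q·15 + (1−q)·3 = q·0 + (1−q)·17 ⟹ 3 + 12q = 17 + (-17)q ⟹ q = 14/29.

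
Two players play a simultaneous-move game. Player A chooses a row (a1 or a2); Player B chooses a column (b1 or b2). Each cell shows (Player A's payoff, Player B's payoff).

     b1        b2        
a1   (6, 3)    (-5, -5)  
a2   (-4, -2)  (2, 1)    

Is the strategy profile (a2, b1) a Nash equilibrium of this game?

Holding Player B at b1: Player A gets -4 from a2 but could get 6 by switching to a1. Player A has a profitable deviation.

No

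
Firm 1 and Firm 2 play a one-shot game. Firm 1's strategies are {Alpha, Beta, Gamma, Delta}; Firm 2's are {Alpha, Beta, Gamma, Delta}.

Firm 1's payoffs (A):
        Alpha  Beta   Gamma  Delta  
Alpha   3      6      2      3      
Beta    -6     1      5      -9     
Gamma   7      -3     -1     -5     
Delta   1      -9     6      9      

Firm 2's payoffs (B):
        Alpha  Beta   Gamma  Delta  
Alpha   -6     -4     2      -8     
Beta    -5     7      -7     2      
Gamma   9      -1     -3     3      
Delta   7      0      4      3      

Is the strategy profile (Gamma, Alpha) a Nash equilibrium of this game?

Holding Firm 2 at Alpha: Firm 1 gets 7 from Gamma, versus 3 from Alpha, -6 from Beta, 1 from Delta. No profitable deviation for Firm 1.
Holding Firm 1 at Gamma: Firm 2 gets 9 from Alpha, versus -1 from Beta, -3 from Gamma, 3 from Delta. No profitable deviation for Firm 2 either.

Yes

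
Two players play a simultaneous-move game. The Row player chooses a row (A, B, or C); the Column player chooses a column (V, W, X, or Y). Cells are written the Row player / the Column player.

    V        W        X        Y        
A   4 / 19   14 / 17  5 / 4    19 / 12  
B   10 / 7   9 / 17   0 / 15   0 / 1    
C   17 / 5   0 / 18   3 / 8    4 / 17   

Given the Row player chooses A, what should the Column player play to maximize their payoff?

V

With the Row player fixed at A, the Column player's payoffs are: V → 19, W → 17, X → 4, Y → 12.
The maximum is 19, achieved by V.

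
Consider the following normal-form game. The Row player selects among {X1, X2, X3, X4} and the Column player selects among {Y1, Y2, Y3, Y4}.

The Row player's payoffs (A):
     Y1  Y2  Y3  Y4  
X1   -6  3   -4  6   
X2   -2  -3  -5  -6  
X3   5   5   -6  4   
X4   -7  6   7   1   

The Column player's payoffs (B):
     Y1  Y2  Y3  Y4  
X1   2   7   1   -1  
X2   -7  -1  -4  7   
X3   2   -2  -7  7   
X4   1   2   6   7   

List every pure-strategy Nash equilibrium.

There is no pure-strategy Nash equilibrium

Find each player's best response to every opponent strategy; NE are the intersections.
The Row player's best responses — vs Y1: X3 (payoff 5); vs Y2: X4 (payoff 6); vs Y3: X4 (payoff 7); vs Y4: X1 (payoff 6).
The Column player's best responses — vs X1: Y2 (payoff 7); vs X2: Y4 (payoff 7); vs X3: Y4 (payoff 7); vs X4: Y4 (payoff 7).
No cell has both players best-responding. For instance, the Row player's best reply to Y1 is X3, but against X3 the Column player prefers Y4 over Y1.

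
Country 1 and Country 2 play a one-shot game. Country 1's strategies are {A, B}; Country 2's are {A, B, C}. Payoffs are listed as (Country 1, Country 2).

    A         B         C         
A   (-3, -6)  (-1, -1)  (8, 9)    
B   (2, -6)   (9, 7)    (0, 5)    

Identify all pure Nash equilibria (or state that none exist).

(A, C) and (B, B)

Check mutual best responses: a cell is a NE iff neither player can gain by unilaterally deviating.
Country 1's best responses — vs A: B (payoff 2); vs B: B (payoff 9); vs C: A (payoff 8).
Country 2's best responses — vs A: C (payoff 9); vs B: B (payoff 7).
Mutual best responses occur at (A, C) and (B, B); at each, neither player gains by switching.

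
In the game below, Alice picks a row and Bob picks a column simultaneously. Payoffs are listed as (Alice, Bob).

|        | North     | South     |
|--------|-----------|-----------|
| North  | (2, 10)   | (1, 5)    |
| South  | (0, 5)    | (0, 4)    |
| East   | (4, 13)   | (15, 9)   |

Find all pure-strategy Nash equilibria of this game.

(East, North)

Check mutual best responses: a cell is a NE iff neither player can gain by unilaterally deviating.
Alice's best responses — vs North: East (payoff 4); vs South: East (payoff 15).
Bob's best responses — vs North: North (payoff 10); vs South: North (payoff 5); vs East: North (payoff 13).
The only mutual best response is (East, North); neither player gains by switching there.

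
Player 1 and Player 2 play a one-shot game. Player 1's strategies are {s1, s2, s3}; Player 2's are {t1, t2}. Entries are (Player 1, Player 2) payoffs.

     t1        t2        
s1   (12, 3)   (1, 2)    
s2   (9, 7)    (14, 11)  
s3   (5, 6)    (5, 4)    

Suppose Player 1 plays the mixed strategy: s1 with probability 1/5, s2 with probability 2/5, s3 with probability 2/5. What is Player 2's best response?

t2

Compute Player 2's expected payoff from each pure strategy against the given mix.
t1: (1/5)·3 + (2/5)·7 + (2/5)·6 = 29/5
t2: (1/5)·2 + (2/5)·11 + (2/5)·4 = 32/5
Highest expected payoff is 32/5, from t2.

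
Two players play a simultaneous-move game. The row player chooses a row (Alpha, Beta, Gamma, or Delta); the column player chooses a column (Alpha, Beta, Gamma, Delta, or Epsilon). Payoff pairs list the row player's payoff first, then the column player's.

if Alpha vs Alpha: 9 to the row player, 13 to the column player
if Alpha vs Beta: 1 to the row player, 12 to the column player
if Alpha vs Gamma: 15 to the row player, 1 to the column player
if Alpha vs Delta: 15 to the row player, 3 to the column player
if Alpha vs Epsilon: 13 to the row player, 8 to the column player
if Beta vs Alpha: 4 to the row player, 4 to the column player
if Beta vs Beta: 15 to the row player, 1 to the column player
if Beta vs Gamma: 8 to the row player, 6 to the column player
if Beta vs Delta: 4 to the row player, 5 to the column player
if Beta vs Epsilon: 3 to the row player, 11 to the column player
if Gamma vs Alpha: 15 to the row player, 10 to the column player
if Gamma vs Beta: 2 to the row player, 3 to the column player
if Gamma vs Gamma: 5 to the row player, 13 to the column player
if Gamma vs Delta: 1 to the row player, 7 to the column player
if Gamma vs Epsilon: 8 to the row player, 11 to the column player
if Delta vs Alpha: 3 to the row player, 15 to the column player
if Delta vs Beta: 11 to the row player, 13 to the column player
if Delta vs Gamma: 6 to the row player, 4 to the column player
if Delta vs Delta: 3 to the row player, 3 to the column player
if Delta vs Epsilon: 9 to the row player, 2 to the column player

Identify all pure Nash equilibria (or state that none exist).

There is no pure-strategy Nash equilibrium

A profile is a Nash equilibrium when each player is best-responding to the other.
The row player's best responses — vs Alpha: Gamma (payoff 15); vs Beta: Beta (payoff 15); vs Gamma: Alpha (payoff 15); vs Delta: Alpha (payoff 15); vs Epsilon: Alpha (payoff 13).
The column player's best responses — vs Alpha: Alpha (payoff 13); vs Beta: Epsilon (payoff 11); vs Gamma: Gamma (payoff 13); vs Delta: Alpha (payoff 15).
No cell has both players best-responding. For instance, the row player's best reply to Alpha is Gamma, but against Gamma the column player prefers Gamma over Alpha.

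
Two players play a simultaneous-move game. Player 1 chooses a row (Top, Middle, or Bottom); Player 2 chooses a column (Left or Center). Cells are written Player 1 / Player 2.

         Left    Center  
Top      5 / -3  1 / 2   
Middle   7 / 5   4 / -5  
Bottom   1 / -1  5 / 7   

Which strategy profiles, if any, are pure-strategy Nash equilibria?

Find each player's best response to every opponent strategy; NE are the intersections.
Player 1's best responses — vs Left: Middle (payoff 7); vs Center: Bottom (payoff 5).
Player 2's best responses — vs Top: Center (payoff 2); vs Middle: Left (payoff 5); vs Bottom: Center (payoff 7).
Mutual best responses occur at (Middle, Left) and (Bottom, Center); at each, neither player gains by switching.

(Middle, Left) and (Bottom, Center)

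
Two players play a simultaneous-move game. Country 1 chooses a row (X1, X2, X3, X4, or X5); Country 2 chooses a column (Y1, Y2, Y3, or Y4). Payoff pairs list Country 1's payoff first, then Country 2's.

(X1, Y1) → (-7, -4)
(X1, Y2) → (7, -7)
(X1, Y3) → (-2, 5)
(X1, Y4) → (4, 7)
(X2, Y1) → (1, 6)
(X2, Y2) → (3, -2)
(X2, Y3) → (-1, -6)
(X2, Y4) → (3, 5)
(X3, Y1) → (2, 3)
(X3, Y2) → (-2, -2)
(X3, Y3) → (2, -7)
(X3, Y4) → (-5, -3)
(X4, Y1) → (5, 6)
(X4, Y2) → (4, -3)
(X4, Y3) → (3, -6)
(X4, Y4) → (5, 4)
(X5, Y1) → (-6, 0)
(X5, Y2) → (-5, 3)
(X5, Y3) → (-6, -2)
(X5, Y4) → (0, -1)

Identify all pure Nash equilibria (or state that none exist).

(X4, Y1)

A profile is a Nash equilibrium when each player is best-responding to the other.
Country 1's best responses — vs Y1: X4 (payoff 5); vs Y2: X1 (payoff 7); vs Y3: X4 (payoff 3); vs Y4: X4 (payoff 5).
Country 2's best responses — vs X1: Y4 (payoff 7); vs X2: Y1 (payoff 6); vs X3: Y1 (payoff 3); vs X4: Y1 (payoff 6); vs X5: Y2 (payoff 3).
The only mutual best response is (X4, Y1); neither player gains by switching there.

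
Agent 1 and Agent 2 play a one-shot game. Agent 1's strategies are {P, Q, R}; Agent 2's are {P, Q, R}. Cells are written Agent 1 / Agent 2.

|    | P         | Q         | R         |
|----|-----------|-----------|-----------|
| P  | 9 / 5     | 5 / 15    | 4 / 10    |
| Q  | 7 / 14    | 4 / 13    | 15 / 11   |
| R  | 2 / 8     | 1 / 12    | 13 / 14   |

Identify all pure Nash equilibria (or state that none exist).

(P, Q)

A profile is a Nash equilibrium when each player is best-responding to the other.
Agent 1's best responses — vs P: P (payoff 9); vs Q: P (payoff 5); vs R: Q (payoff 15).
Agent 2's best responses — vs P: Q (payoff 15); vs Q: P (payoff 14); vs R: R (payoff 14).
The only mutual best response is (P, Q); neither player gains by switching there.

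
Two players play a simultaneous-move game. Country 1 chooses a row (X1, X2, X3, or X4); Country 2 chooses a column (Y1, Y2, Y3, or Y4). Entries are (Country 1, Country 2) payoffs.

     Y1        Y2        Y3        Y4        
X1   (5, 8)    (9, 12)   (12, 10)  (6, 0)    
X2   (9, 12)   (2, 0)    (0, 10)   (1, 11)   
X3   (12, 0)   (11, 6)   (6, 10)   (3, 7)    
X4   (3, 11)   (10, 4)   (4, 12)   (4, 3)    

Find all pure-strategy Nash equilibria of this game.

There is no pure-strategy Nash equilibrium

A profile is a Nash equilibrium when each player is best-responding to the other.
Country 1's best responses — vs Y1: X3 (payoff 12); vs Y2: X3 (payoff 11); vs Y3: X1 (payoff 12); vs Y4: X1 (payoff 6).
Country 2's best responses — vs X1: Y2 (payoff 12); vs X2: Y1 (payoff 12); vs X3: Y3 (payoff 10); vs X4: Y3 (payoff 12).
No cell has both players best-responding. For instance, Country 1's best reply to Y3 is X1, but against X1 Country 2 prefers Y2 over Y3.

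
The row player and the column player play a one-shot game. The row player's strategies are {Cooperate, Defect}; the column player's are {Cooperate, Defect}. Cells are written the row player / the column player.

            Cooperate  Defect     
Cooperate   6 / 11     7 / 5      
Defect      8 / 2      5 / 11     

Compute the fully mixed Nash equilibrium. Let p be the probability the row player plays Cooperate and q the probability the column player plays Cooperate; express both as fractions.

Each player's mixing probability is pinned down by making the *other* player indifferent.
The column player indifferent between Cooperate and Defect: p·11 + (1−p)·2 = p·5 + (1−p)·11 ⟹ 2 + 9p = 11 + (-6)p ⟹ p = 3/5.
The row player indifferent between Cooperate and Defect: q·6 + (1−q)·7 = q·8 + (1−q)·5 ⟹ 7 + (-1)q = 5 + 3q ⟹ q = 1/2.

p = 3/5, q = 1/2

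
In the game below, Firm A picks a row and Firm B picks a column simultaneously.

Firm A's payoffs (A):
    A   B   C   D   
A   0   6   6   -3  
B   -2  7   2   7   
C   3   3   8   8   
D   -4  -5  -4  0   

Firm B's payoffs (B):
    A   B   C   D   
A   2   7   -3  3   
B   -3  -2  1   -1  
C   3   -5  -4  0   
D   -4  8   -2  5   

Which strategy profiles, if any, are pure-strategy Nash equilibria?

(C, A)

A profile is a Nash equilibrium when each player is best-responding to the other.
Firm A's best responses — vs A: C (payoff 3); vs B: B (payoff 7); vs C: C (payoff 8); vs D: C (payoff 8).
Firm B's best responses — vs A: B (payoff 7); vs B: C (payoff 1); vs C: A (payoff 3); vs D: B (payoff 8).
The only mutual best response is (C, A); neither player gains by switching there.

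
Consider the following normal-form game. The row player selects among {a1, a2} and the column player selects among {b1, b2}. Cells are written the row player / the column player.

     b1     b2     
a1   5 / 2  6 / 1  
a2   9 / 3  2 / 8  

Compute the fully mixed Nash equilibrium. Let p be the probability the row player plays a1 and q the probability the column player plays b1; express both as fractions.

p = 5/6, q = 1/2

In a mixed NE each player is indifferent between their pure strategies, so the opponent's mix sets the indifference.
The column player indifferent between b1 and b2: p·2 + (1−p)·3 = p·1 + (1−p)·8 ⟹ 3 + (-1)p = 8 + (-7)p ⟹ p = 5/6.
The row player indifferent between a1 and a2: q·5 + (1−q)·6 = q·9 + (1−q)·2 ⟹ 6 + (-1)q = 2 + 7q ⟹ q = 1/2.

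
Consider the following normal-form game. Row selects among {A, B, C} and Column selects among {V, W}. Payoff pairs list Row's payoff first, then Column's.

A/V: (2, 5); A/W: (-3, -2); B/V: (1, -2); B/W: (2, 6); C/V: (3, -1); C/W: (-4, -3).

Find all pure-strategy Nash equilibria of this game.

(B, W) and (C, V)

Check mutual best responses: a cell is a NE iff neither player can gain by unilaterally deviating.
Row's best responses — vs V: C (payoff 3); vs W: B (payoff 2).
Column's best responses — vs A: V (payoff 5); vs B: W (payoff 6); vs C: V (payoff -1).
Mutual best responses occur at (B, W) and (C, V); at each, neither player gains by switching.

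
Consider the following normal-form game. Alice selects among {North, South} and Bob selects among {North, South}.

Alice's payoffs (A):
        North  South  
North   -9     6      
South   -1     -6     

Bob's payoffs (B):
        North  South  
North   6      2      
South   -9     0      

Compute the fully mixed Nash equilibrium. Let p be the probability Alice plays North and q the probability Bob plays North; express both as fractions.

p = 9/13, q = 3/5

In a mixed NE each player is indifferent between their pure strategies, so the opponent's mix sets the indifference.
Bob indifferent between North and South: p·6 + (1−p)·(-9) = p·2 + (1−p)·0 ⟹ (-9) + 15p = 0 + 2p ⟹ p = 9/13.
Alice indifferent between North and South: q·(-9) + (1−q)·6 = q·(-1) + (1−q)·(-6) ⟹ 6 + (-15)q = (-6) + 5q ⟹ q = 3/5.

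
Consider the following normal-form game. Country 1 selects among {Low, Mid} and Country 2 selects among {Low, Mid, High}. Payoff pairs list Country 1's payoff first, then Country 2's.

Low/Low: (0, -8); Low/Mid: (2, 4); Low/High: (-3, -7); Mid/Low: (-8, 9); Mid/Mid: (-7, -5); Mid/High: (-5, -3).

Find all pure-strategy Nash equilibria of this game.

Check mutual best responses: a cell is a NE iff neither player can gain by unilaterally deviating.
Country 1's best responses — vs Low: Low (payoff 0); vs Mid: Low (payoff 2); vs High: Low (payoff -3).
Country 2's best responses — vs Low: Mid (payoff 4); vs Mid: Low (payoff 9).
The only mutual best response is (Low, Mid); neither player gains by switching there.

(Low, Mid)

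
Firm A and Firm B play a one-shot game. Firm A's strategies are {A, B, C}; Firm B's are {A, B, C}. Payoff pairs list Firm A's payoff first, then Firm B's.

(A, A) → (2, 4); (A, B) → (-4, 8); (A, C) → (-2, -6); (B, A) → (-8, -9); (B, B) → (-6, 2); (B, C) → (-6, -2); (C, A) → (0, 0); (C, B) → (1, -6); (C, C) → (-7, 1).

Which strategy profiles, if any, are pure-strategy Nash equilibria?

A profile is a Nash equilibrium when each player is best-responding to the other.
Firm A's best responses — vs A: A (payoff 2); vs B: C (payoff 1); vs C: A (payoff -2).
Firm B's best responses — vs A: B (payoff 8); vs B: B (payoff 2); vs C: C (payoff 1).
No cell has both players best-responding. For instance, Firm A's best reply to A is A, but against A Firm B prefers B over A.

None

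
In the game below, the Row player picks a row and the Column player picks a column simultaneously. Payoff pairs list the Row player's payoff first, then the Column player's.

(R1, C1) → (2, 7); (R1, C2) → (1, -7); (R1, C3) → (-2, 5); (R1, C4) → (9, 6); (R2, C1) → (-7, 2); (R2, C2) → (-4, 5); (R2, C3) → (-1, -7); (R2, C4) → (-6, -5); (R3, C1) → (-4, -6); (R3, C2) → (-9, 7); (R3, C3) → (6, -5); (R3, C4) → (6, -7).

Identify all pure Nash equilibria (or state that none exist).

(R1, C1)

A profile is a Nash equilibrium when each player is best-responding to the other.
The Row player's best responses — vs C1: R1 (payoff 2); vs C2: R1 (payoff 1); vs C3: R3 (payoff 6); vs C4: R1 (payoff 9).
The Column player's best responses — vs R1: C1 (payoff 7); vs R2: C2 (payoff 5); vs R3: C2 (payoff 7).
The only mutual best response is (R1, C1); neither player gains by switching there.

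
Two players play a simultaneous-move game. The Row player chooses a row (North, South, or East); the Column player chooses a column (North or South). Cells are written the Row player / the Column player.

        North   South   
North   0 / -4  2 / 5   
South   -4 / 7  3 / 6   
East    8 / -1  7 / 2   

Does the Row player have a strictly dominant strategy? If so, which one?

East

A strategy is strictly dominant if it gives the Row player a strictly higher payoff than every other strategy, against every choice by the opponent.
East strictly dominates: vs North: 8 > each of {0, -4}; vs South: 7 > each of {2, 3}.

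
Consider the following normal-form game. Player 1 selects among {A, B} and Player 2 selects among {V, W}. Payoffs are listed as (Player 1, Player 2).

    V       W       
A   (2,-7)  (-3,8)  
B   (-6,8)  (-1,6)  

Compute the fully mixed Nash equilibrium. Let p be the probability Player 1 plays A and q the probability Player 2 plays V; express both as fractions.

Each player's mixing probability is pinned down by making the *other* player indifferent.
Player 2 indifferent between V and W: p·(-7) + (1−p)·8 = p·8 + (1−p)·6 ⟹ 8 + (-15)p = 6 + 2p ⟹ p = 2/17.
Player 1 indifferent between A and B: q·2 + (1−q)·(-3) = q·(-6) + (1−q)·(-1) ⟹ (-3) + 5q = (-1) + (-5)q ⟹ q = 1/5.

p = 2/17, q = 1/5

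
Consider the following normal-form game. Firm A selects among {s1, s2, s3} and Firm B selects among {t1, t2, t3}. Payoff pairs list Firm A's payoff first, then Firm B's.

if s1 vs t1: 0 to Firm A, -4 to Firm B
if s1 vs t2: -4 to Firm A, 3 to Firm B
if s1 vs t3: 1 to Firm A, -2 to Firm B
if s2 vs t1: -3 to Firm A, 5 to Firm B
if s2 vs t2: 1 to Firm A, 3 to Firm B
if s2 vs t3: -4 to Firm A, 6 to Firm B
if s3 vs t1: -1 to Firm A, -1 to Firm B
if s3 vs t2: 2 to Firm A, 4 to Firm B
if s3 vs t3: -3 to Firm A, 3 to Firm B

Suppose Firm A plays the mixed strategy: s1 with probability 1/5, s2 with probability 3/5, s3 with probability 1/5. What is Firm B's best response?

Compute Firm B's expected payoff from each pure strategy against the given mix.
t1: (1/5)·(-4) + (3/5)·5 + (1/5)·(-1) = 2
t2: (1/5)·3 + (3/5)·3 + (1/5)·4 = 16/5
t3: (1/5)·(-2) + (3/5)·6 + (1/5)·3 = 19/5
Highest expected payoff is 19/5, from t3.

t3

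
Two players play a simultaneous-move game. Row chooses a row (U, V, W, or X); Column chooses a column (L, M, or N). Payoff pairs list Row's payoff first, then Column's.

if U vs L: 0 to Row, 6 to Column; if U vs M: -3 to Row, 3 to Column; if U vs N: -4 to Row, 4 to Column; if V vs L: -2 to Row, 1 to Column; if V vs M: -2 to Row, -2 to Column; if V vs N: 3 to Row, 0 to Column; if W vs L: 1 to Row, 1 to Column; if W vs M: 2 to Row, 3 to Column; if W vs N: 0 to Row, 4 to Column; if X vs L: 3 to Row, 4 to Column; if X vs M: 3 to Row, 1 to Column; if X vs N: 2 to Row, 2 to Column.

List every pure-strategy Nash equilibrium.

(X, L)

A profile is a Nash equilibrium when each player is best-responding to the other.
Row's best responses — vs L: X (payoff 3); vs M: X (payoff 3); vs N: V (payoff 3).
Column's best responses — vs U: L (payoff 6); vs V: L (payoff 1); vs W: N (payoff 4); vs X: L (payoff 4).
The only mutual best response is (X, L); neither player gains by switching there.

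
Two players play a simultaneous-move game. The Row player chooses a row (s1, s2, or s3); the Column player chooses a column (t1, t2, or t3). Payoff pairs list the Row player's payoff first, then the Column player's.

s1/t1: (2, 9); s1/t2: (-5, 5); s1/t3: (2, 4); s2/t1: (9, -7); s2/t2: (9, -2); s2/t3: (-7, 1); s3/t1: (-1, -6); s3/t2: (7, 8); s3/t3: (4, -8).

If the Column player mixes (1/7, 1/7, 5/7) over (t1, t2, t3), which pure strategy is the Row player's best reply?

s3

The Row player's best reply maximizes expected payoff against the mix.
s1: (1/7)·2 + (1/7)·(-5) + (5/7)·2 = 1
s2: (1/7)·9 + (1/7)·9 + (5/7)·(-7) = -17/7
s3: (1/7)·(-1) + (1/7)·7 + (5/7)·4 = 26/7
Highest expected payoff is 26/7, from s3.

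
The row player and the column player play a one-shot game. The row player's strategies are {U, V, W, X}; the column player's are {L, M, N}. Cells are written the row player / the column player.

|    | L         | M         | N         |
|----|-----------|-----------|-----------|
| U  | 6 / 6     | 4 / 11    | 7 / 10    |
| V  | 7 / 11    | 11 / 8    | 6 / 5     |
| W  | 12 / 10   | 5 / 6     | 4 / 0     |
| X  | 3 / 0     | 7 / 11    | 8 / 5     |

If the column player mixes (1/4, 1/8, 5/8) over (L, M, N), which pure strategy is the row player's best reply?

Compute the row player's expected payoff from each pure strategy against the given mix.
U: (1/4)·6 + (1/8)·4 + (5/8)·7 = 51/8
V: (1/4)·7 + (1/8)·11 + (5/8)·6 = 55/8
W: (1/4)·12 + (1/8)·5 + (5/8)·4 = 49/8
X: (1/4)·3 + (1/8)·7 + (5/8)·8 = 53/8
Highest expected payoff is 55/8, from V.

V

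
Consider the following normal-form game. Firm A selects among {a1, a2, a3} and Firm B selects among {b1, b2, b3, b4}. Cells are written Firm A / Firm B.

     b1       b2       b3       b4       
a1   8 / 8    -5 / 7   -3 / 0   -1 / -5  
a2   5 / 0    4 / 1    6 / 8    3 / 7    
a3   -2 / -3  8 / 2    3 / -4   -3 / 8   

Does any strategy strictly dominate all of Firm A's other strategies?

No strictly dominant strategy

A strategy is strictly dominant if it gives Firm A a strictly higher payoff than every other strategy, against every choice by the opponent.
a1 is not dominant: against b2, a2 gives 4 > -5.
a2 is not dominant: against b1, a1 gives 8 > 5.
a3 is not dominant: against b1, a1 gives 8 > -2.
No single strategy is best against every opponent action.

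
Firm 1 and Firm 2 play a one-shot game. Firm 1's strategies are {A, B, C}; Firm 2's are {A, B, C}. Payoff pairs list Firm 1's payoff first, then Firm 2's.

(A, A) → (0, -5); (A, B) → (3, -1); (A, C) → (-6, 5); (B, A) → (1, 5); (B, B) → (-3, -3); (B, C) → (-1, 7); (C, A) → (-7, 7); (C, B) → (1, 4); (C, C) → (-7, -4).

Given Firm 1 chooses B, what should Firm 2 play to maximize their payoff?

C

With Firm 1 fixed at B, Firm 2's payoffs are: A → 5, B → -3, C → 7.
The maximum is 7, achieved by C.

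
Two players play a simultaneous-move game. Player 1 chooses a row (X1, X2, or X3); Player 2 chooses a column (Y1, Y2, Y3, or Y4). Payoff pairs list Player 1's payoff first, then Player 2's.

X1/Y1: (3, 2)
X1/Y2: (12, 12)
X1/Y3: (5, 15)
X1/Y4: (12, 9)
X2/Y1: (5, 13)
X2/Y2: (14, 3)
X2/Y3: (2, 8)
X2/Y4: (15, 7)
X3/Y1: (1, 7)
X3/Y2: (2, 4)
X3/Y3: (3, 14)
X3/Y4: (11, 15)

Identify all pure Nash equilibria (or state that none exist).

(X1, Y3) and (X2, Y1)

A profile is a Nash equilibrium when each player is best-responding to the other.
Player 1's best responses — vs Y1: X2 (payoff 5); vs Y2: X2 (payoff 14); vs Y3: X1 (payoff 5); vs Y4: X2 (payoff 15).
Player 2's best responses — vs X1: Y3 (payoff 15); vs X2: Y1 (payoff 13); vs X3: Y4 (payoff 15).
Mutual best responses occur at (X1, Y3) and (X2, Y1); at each, neither player gains by switching.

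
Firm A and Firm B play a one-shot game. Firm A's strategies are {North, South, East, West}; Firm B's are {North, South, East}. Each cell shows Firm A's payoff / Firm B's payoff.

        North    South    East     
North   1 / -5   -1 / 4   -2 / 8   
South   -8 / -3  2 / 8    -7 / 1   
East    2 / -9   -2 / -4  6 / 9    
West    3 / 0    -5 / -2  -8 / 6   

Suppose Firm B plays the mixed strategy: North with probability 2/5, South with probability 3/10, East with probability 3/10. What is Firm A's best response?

East

Compute Firm A's expected payoff from each pure strategy against the given mix.
North: (2/5)·1 + (3/10)·(-1) + (3/10)·(-2) = -1/2
South: (2/5)·(-8) + (3/10)·2 + (3/10)·(-7) = -47/10
East: (2/5)·2 + (3/10)·(-2) + (3/10)·6 = 2
West: (2/5)·3 + (3/10)·(-5) + (3/10)·(-8) = -27/10
Highest expected payoff is 2, from East.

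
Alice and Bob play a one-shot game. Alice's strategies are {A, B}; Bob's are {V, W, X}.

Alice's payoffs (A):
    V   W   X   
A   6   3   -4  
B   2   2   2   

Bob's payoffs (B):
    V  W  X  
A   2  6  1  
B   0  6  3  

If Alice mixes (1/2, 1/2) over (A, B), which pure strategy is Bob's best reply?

W

Compute Bob's expected payoff from each pure strategy against the given mix.
V: (1/2)·2 + (1/2)·0 = 1
W: (1/2)·6 + (1/2)·6 = 6
X: (1/2)·1 + (1/2)·3 = 2
Highest expected payoff is 6, from W.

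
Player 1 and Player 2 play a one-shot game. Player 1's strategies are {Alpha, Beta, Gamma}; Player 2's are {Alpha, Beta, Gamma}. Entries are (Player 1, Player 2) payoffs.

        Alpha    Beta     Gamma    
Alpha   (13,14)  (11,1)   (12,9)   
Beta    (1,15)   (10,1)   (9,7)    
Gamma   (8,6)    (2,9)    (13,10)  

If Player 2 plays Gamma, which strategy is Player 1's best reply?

With Player 2 fixed at Gamma, Player 1's payoffs are: Alpha → 12, Beta → 9, Gamma → 13.
The maximum is 13, achieved by Gamma.

Gamma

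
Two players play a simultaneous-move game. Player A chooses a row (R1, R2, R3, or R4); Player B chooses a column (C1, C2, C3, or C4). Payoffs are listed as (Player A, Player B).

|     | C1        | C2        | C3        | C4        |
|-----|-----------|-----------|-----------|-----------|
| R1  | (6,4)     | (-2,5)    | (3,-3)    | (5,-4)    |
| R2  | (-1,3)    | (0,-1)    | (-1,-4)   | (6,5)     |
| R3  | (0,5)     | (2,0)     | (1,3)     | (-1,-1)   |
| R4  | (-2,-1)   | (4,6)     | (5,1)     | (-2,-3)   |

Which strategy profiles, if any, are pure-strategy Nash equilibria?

(R2, C4) and (R4, C2)

A profile is a Nash equilibrium when each player is best-responding to the other.
Player A's best responses — vs C1: R1 (payoff 6); vs C2: R4 (payoff 4); vs C3: R4 (payoff 5); vs C4: R2 (payoff 6).
Player B's best responses — vs R1: C2 (payoff 5); vs R2: C4 (payoff 5); vs R3: C1 (payoff 5); vs R4: C2 (payoff 6).
Mutual best responses occur at (R2, C4) and (R4, C2); at each, neither player gains by switching.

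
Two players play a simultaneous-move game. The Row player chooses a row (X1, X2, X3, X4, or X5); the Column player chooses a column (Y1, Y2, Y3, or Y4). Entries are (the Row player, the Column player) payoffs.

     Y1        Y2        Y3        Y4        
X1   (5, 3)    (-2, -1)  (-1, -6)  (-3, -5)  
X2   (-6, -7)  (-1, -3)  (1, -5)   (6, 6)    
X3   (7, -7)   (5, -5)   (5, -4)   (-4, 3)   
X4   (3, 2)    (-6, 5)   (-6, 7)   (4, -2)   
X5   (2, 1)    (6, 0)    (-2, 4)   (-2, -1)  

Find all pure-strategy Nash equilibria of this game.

A profile is a Nash equilibrium when each player is best-responding to the other.
The Row player's best responses — vs Y1: X3 (payoff 7); vs Y2: X5 (payoff 6); vs Y3: X3 (payoff 5); vs Y4: X2 (payoff 6).
The Column player's best responses — vs X1: Y1 (payoff 3); vs X2: Y4 (payoff 6); vs X3: Y4 (payoff 3); vs X4: Y3 (payoff 7); vs X5: Y3 (payoff 4).
The only mutual best response is (X2, Y4); neither player gains by switching there.

(X2, Y4)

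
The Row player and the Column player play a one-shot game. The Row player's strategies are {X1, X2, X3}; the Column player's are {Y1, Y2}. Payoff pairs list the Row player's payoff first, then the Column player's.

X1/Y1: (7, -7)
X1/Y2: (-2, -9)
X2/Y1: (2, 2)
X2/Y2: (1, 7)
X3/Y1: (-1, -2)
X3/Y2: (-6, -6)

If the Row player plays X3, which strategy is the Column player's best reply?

Y1

With the Row player fixed at X3, the Column player's payoffs are: Y1 → -2, Y2 → -6.
The maximum is -2, achieved by Y1.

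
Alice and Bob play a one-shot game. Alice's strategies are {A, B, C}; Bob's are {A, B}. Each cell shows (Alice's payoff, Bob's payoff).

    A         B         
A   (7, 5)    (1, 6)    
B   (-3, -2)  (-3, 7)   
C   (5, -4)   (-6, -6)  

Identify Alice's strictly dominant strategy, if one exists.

Check whether one of Alice's strategies beats all alternatives regardless of what the opponent does.
A strictly dominates: vs A: 7 > each of {-3, 5}; vs B: 1 > each of {-3, -6}.

A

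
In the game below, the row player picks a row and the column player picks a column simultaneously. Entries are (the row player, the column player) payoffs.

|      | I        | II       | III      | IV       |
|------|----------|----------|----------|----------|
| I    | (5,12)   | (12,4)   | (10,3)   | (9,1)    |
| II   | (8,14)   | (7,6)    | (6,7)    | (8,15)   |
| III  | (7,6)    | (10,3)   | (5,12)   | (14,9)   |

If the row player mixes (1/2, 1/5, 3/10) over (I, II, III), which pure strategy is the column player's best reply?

I

Compute the column player's expected payoff from each pure strategy against the given mix.
I: (1/2)·12 + (1/5)·14 + (3/10)·6 = 53/5
II: (1/2)·4 + (1/5)·6 + (3/10)·3 = 41/10
III: (1/2)·3 + (1/5)·7 + (3/10)·12 = 13/2
IV: (1/2)·1 + (1/5)·15 + (3/10)·9 = 31/5
Highest expected payoff is 53/5, from I.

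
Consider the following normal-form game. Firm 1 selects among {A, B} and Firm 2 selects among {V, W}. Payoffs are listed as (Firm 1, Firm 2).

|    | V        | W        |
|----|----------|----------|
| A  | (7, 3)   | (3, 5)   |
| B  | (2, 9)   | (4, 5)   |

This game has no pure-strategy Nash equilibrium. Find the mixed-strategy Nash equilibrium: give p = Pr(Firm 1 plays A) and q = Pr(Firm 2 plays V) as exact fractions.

p = 2/3, q = 1/6

Each player's mixing probability is pinned down by making the *other* player indifferent.
Firm 2 indifferent between V and W: p·3 + (1−p)·9 = p·5 + (1−p)·5 ⟹ 9 + (-6)p = 5 + 0p ⟹ p = 2/3.
Firm 1 indifferent between A and B: q·7 + (1−q)·3 = q·2 + (1−q)·4 ⟹ 3 + 4q = 4 + (-2)q ⟹ q = 1/6.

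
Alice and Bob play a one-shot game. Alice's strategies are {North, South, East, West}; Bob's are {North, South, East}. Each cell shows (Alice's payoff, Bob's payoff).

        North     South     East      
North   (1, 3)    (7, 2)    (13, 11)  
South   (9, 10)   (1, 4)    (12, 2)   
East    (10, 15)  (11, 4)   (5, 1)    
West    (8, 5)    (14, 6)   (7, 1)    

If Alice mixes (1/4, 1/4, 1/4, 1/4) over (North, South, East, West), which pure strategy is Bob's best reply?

Bob's best reply maximizes expected payoff against the mix.
North: (1/4)·3 + (1/4)·10 + (1/4)·15 + (1/4)·5 = 33/4
South: (1/4)·2 + (1/4)·4 + (1/4)·4 + (1/4)·6 = 4
East: (1/4)·11 + (1/4)·2 + (1/4)·1 + (1/4)·1 = 15/4
Highest expected payoff is 33/4, from North.

North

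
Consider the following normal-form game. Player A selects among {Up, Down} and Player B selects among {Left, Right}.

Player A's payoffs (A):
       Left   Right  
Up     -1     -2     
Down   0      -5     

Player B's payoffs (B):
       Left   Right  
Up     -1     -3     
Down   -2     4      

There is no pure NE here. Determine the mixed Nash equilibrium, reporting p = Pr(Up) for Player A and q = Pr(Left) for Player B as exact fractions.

p = 3/4, q = 3/4

In a mixed NE each player is indifferent between their pure strategies, so the opponent's mix sets the indifference.
Player B indifferent between Left and Right: p·(-1) + (1−p)·(-2) = p·(-3) + (1−p)·4 ⟹ (-2) + 1p = 4 + (-7)p ⟹ p = 3/4.
Player A indifferent between Up and Down: q·(-1) + (1−q)·(-2) = q·0 + (1−q)·(-5) ⟹ (-2) + 1q = (-5) + 5q ⟹ q = 3/4.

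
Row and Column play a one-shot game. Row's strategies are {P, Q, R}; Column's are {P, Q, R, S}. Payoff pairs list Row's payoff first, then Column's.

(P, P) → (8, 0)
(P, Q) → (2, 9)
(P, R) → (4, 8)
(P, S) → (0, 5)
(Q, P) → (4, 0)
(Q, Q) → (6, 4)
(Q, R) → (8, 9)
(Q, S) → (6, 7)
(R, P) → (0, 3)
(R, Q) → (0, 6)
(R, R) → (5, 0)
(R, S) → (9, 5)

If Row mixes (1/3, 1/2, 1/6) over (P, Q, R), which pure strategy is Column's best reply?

R

Column's best reply maximizes expected payoff against the mix.
P: (1/3)·0 + (1/2)·0 + (1/6)·3 = 1/2
Q: (1/3)·9 + (1/2)·4 + (1/6)·6 = 6
R: (1/3)·8 + (1/2)·9 + (1/6)·0 = 43/6
S: (1/3)·5 + (1/2)·7 + (1/6)·5 = 6
Highest expected payoff is 43/6, from R.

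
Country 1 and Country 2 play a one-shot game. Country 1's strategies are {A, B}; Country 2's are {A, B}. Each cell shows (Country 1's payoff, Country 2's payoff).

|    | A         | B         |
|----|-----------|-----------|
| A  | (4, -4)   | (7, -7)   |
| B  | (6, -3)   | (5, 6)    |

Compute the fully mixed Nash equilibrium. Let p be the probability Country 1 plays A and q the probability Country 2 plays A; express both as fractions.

Each player's mixing probability is pinned down by making the *other* player indifferent.
Country 2 indifferent between A and B: p·(-4) + (1−p)·(-3) = p·(-7) + (1−p)·6 ⟹ (-3) + (-1)p = 6 + (-13)p ⟹ p = 3/4.
Country 1 indifferent between A and B: q·4 + (1−q)·7 = q·6 + (1−q)·5 ⟹ 7 + (-3)q = 5 + 1q ⟹ q = 1/2.

p = 3/4, q = 1/2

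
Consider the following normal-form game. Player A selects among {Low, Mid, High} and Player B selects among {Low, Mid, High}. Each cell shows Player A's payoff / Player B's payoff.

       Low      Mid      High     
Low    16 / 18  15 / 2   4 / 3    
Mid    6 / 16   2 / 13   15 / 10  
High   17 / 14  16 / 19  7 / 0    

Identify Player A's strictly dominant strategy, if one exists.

No strictly dominant strategy

Check whether one of Player A's strategies beats all alternatives regardless of what the opponent does.
Low is not dominant: against Low, High gives 17 > 16.
Mid is not dominant: against Low, Low gives 16 > 6.
High is not dominant: against High, Mid gives 15 > 7.
No single strategy is best against every opponent action.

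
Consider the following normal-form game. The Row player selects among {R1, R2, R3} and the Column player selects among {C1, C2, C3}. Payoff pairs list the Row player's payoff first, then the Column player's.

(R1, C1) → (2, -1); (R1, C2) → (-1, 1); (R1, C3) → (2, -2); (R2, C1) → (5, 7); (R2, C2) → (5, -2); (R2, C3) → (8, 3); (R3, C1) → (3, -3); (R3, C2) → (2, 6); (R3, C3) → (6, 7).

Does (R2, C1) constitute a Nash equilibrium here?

Holding the Column player at C1: the Row player gets 5 from R2, versus 2 from R1, 3 from R3. No profitable deviation for the Row player.
Holding the Row player at R2: the Column player gets 7 from C1, versus -2 from C2, 3 from C3. No profitable deviation for the Column player either.

Yes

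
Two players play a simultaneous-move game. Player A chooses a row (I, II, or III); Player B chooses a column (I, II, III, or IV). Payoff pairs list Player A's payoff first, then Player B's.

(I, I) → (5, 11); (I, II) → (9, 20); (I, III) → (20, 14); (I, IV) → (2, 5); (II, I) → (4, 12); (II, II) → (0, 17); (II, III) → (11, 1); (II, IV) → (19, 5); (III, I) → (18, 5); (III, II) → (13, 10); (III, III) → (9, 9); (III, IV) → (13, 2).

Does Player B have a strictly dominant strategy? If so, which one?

II

Check whether one of Player B's strategies beats all alternatives regardless of what the opponent does.
II strictly dominates: vs I: 20 > each of {11, 14, 5}; vs II: 17 > each of {12, 1, 5}; vs III: 10 > each of {5, 9, 2}.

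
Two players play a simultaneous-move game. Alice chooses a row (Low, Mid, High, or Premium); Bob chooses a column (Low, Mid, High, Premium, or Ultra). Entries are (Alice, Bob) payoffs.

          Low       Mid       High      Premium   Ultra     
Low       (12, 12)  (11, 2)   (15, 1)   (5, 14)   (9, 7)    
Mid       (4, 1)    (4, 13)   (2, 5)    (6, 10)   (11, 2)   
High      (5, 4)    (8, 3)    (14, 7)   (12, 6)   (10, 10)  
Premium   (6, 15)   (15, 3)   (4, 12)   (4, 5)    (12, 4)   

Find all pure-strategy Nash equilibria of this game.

Check mutual best responses: a cell is a NE iff neither player can gain by unilaterally deviating.
Alice's best responses — vs Low: Low (payoff 12); vs Mid: Premium (payoff 15); vs High: Low (payoff 15); vs Premium: High (payoff 12); vs Ultra: Premium (payoff 12).
Bob's best responses — vs Low: Premium (payoff 14); vs Mid: Mid (payoff 13); vs High: Ultra (payoff 10); vs Premium: Low (payoff 15).
No cell has both players best-responding. For instance, Alice's best reply to Low is Low, but against Low Bob prefers Premium over Low.

There is no pure-strategy Nash equilibrium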